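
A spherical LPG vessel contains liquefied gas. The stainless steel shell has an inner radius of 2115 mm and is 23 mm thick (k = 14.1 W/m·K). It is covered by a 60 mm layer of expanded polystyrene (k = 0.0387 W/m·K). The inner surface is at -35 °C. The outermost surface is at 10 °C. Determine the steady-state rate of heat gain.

Radial (spherical) resistances in series:
R_stainless steel shell = (1/2.115 − 1/2.138)/(4π×14.1) = 2.871×10^-5 K/W
R_expanded polystyrene = (1/2.138 − 1/2.198)/(4π×0.0387) = 0.02625 K/W
R_total = 0.02628 K/W
Q = ΔT/R_total = 45/0.02628

Q ≈ 1710 W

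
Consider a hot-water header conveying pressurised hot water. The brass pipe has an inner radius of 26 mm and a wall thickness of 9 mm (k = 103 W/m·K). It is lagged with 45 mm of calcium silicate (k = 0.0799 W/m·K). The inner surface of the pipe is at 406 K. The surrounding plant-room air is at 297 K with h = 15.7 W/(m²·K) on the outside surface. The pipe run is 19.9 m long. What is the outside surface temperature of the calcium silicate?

T ≈ 305 K

For a radial system each layer contributes R = ln(r_out/r_in)/(2πkL); films add R = 1/(hA).
R_brass pipe wall = ln(35/26)/(2π×103×19.9) = 2.308×10^-5 K/W
R_calcium silicate = ln(80/35)/(2π×0.0799×19.9) = 0.08275 K/W
R_outer film = 1/(h_o·2πr_oL) = 1/(15.7×2π×0.08×19.9) = 0.006368 K/W
R_total = 0.08914 K/W
Q = ΔT/R_total = 109/0.08914
Q = 1220 W
T_interface = T_inner − Q·ΣR(inner→interface) = 406 − 1220×0.08277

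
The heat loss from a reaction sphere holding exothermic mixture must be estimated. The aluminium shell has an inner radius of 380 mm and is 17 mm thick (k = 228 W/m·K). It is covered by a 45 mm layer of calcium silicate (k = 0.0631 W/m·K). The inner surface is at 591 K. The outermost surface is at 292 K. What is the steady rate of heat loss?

Q ≈ 924 W

Each spherical layer contributes R = (1/r_i − 1/r_o)/(4πk):
R_aluminium shell = (1/0.38 − 1/0.397)/(4π×228) = 3.933×10^-5 K/W
R_calcium silicate = (1/0.397 − 1/0.442)/(4π×0.0631) = 0.3234 K/W
R_total = 0.3235 K/W
Q = ΔT/R_total = 299/0.3235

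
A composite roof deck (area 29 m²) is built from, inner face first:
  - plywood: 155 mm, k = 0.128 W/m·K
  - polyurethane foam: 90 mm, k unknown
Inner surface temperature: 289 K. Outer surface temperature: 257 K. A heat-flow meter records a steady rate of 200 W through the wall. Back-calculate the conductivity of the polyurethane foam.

Series thermal resistances:
R_plywood = L/(kA) = 0.155/(0.128×29) = 0.04176 K/W
Sum of known resistances R_other = 0.04176 K/W
Total R = ΔT/Q = 32/200 = 0.16 K/W
R_polyurethane foam = R_total − R_other = 0.1182 K/W
k = L/(R·A) = 0.09/(0.1182×29)

k ≈ 0.0262 W/(m·K)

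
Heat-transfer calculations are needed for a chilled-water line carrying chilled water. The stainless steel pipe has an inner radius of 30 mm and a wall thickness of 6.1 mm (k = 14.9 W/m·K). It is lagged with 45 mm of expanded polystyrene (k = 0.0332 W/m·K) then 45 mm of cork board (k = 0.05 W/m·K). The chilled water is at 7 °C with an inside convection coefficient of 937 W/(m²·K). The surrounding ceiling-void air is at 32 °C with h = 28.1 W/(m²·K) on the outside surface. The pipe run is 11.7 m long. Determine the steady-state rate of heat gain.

For a radial system each layer contributes R = ln(r_out/r_in)/(2πkL); films add R = 1/(hA).
R_inner film = 1/(h_i·2πr₁L) = 1/(937×2π×0.03×11.7) = 4.839×10^-4 K/W
R_stainless steel pipe wall = ln(36.1/30)/(2π×14.9×11.7) = 1.69×10^-4 K/W
R_expanded polystyrene = ln(81.1/36.1)/(2π×0.0332×11.7) = 0.3316 K/W
R_cork board = ln(126.1/81.1)/(2π×0.05×11.7) = 0.1201 K/W
R_outer film = 1/(h_o·2πr_oL) = 1/(28.1×2π×0.1261×11.7) = 0.003839 K/W
R_total = 0.4562 K/W
Q = ΔT/R_total = 25/0.4562

Q ≈ 54.8 W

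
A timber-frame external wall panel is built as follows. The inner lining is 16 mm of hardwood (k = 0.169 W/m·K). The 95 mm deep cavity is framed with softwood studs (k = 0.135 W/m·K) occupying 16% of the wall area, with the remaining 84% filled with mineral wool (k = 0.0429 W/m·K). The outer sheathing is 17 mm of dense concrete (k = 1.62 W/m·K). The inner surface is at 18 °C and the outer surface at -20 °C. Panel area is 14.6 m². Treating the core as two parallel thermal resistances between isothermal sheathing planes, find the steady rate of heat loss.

Sheathing layers in series; stud and cavity paths in parallel between them.
R_inner = 0.016/(0.169×14.6) = 0.006485 K/W
R_stud  = 0.095/(0.135×0.16×14.6) = 0.3012 K/W
R_cav   = 0.095/(0.0429×0.84×14.6) = 0.1806 K/W
1/R_core = 1/R_stud + 1/R_cav → R_core = 0.1129 K/W
R_outer = 0.017/(1.62×14.6) = 7.188×10^-4 K/W
R_total = 0.1201 K/W
Q = ΔT/R_total = 38/0.1201

Q ≈ 316 W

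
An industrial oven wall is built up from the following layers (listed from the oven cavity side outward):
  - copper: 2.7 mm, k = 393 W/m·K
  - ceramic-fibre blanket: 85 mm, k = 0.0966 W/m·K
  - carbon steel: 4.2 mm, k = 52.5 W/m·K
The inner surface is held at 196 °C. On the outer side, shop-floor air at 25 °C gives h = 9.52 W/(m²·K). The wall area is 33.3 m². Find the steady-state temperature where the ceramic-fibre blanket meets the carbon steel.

Using the resistance-network approach (series):
R_copper = L/(kA) = 0.0027/(393×33.3) = 2.063×10^-7 K/W
R_ceramic-fibre blanket = L/(kA) = 0.085/(0.0966×33.3) = 0.02642 K/W
R_carbon steel = L/(kA) = 0.0042/(52.5×33.3) = 2.402×10^-6 K/W
R_outer film = 1/(h_o·A) = 1/(9.52×33.3) = 0.003154 K/W
R_total = 0.02958 K/W;  Q = ΔT/R_total = 171/0.02958 = 5781 W
T_interface = T_inner − Q·ΣR(inner→interface) = 196 − 5780×0.02642

T ≈ 43.2 °C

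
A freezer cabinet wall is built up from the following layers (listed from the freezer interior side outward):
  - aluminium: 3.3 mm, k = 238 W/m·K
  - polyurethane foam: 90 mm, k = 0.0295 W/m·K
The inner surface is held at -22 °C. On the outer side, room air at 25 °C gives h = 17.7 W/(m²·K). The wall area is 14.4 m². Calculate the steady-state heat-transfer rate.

Q ≈ 218 W

Model the wall as resistances in series:
R_aluminium = L/(kA) = 0.0033/(238×14.4) = 9.629×10^-7 K/W
R_polyurethane foam = L/(kA) = 0.09/(0.0295×14.4) = 0.2119 K/W
R_outer film = 1/(h_o·A) = 1/(17.7×14.4) = 0.003923 K/W
R_total = 0.2158 K/W
Q = ΔT / R_total = 47 / 0.2158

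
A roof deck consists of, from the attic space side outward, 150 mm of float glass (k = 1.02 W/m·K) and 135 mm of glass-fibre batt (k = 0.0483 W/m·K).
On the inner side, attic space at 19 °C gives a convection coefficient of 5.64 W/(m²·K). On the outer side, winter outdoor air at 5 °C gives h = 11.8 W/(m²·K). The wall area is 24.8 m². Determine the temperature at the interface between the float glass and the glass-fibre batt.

T ≈ 17.6 °C

Thermal resistances in series:
R_inner film = 1/(h_i·A) = 1/(5.64×24.8) = 0.007149 K/W
R_float glass = L/(kA) = 0.15/(1.02×24.8) = 0.00593 K/W
R_glass-fibre batt = L/(kA) = 0.135/(0.0483×24.8) = 0.1127 K/W
R_outer film = 1/(h_o·A) = 1/(11.8×24.8) = 0.003417 K/W
R_total = 0.1292 K/W;  Q = ΔT/R_total = 14/0.1292 = 108.4 W
T_interface = T_inner − Q·ΣR(inner→interface) = 19 − 108×0.01308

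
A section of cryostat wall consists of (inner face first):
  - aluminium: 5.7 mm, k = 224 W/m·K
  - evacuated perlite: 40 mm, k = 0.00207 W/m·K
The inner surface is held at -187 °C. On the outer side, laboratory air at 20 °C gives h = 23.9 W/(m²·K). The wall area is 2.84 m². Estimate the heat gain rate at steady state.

Q ≈ 30.4 W

Using the resistance-network approach (series):
R_aluminium = L/(kA) = 0.0057/(224×2.84) = 8.96×10^-6 K/W
R_evacuated perlite = L/(kA) = 0.04/(0.00207×2.84) = 6.804 K/W
R_outer film = 1/(h_o·A) = 1/(23.9×2.84) = 0.01473 K/W
R_total = 6.819 K/W
Q = ΔT / R_total = 207 / 6.819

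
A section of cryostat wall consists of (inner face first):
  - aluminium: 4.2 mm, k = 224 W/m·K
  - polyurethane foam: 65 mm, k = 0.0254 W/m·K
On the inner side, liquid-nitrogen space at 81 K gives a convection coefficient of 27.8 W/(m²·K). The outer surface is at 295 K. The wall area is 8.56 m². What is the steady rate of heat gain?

Q ≈ 706 W

Series thermal resistances:
R_inner film = 1/(h_i·A) = 1/(27.8×8.56) = 0.004202 K/W
R_aluminium = L/(kA) = 0.0042/(224×8.56) = 2.19×10^-6 K/W
R_polyurethane foam = L/(kA) = 0.065/(0.0254×8.56) = 0.299 K/W
R_total = 0.3032 K/W
Q = ΔT / R_total = 214 / 0.3032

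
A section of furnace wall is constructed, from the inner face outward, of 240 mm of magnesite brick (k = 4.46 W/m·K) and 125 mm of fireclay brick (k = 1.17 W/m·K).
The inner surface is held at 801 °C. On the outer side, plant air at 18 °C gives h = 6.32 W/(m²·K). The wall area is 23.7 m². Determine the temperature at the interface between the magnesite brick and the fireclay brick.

Series thermal resistances:
R_magnesite brick = L/(kA) = 0.24/(4.46×23.7) = 0.002271 K/W
R_fireclay brick = L/(kA) = 0.125/(1.17×23.7) = 0.004508 K/W
R_outer film = 1/(h_o·A) = 1/(6.32×23.7) = 0.006676 K/W
R_total = 0.01345 K/W;  Q = ΔT/R_total = 783/0.01345 = 58200 W
T_interface = T_inner − Q·ΣR(inner→interface) = 801 − 58200×0.002271

T ≈ 669 °C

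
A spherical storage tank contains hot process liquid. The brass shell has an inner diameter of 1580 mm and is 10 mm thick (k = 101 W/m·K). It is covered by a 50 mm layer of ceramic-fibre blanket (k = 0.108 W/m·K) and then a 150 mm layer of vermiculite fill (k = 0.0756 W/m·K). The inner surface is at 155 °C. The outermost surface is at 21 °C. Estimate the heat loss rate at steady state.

Q ≈ 558 W

Each spherical layer contributes R = (1/r_i − 1/r_o)/(4πk):
R_brass shell = (1/0.79 − 1/0.8)/(4π×101) = 1.247×10^-5 K/W
R_ceramic-fibre blanket = (1/0.8 − 1/0.85)/(4π×0.108) = 0.05418 K/W
R_vermiculite fill = (1/0.85 − 1/1)/(4π×0.0756) = 0.1858 K/W
R_total = 0.2399 K/W
Q = ΔT/R_total = 134/0.2399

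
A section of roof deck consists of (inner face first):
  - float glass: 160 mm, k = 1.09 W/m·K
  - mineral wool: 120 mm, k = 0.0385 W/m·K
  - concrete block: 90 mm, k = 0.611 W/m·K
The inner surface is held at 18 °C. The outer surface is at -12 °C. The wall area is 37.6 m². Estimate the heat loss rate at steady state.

Q ≈ 331 W

Model the wall as resistances in series:
R_float glass = L/(kA) = 0.16/(1.09×37.6) = 0.003904 K/W
R_mineral wool = L/(kA) = 0.12/(0.0385×37.6) = 0.0829 K/W
R_concrete block = L/(kA) = 0.09/(0.611×37.6) = 0.003918 K/W
R_total = 0.09072 K/W
Q = ΔT / R_total = 30 / 0.09072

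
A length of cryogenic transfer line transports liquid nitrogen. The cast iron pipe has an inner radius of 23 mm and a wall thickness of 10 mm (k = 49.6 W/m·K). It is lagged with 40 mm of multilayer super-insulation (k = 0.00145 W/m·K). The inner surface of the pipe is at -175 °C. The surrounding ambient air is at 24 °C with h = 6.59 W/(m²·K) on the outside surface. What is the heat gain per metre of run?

q′ ≈ 2.27 W/m

Treating each annulus and film as a series resistance:
R_cast iron pipe wall = ln(33/23)/(2π×49.6×1) = 0.001158 K/W
R_multilayer super-insulation = ln(73/33)/(2π×0.00145×1) = 87.15 K/W
R_outer film = 1/(h_o·2πr_oL) = 1/(6.59×2π×0.073×1) = 0.3308 K/W
R_total = 87.48 K/W
Q = ΔT/R_total = 199/87.48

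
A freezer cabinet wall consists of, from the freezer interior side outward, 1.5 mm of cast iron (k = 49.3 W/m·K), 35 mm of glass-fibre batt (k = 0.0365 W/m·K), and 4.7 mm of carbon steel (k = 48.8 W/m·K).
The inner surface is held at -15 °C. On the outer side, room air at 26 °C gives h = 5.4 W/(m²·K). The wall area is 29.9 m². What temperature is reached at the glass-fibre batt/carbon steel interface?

Treating each layer as a thermal resistance in series:
R_cast iron = L/(kA) = 0.0015/(49.3×29.9) = 1.018×10^-6 K/W
R_glass-fibre batt = L/(kA) = 0.035/(0.0365×29.9) = 0.03207 K/W
R_carbon steel = L/(kA) = 0.0047/(48.8×29.9) = 3.221×10^-6 K/W
R_outer film = 1/(h_o·A) = 1/(5.4×29.9) = 0.006193 K/W
R_total = 0.03827 K/W;  Q = ΔT/R_total = 41/0.03827 = 1071 W
T_interface = T_inner + Q·ΣR(inner→interface) = -15 + 1070×0.03207

T ≈ 19.4 °C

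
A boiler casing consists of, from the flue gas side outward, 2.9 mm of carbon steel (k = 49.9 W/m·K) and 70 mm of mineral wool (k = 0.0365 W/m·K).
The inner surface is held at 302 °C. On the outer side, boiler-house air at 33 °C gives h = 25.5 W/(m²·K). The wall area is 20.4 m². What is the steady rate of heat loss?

Q ≈ 2800 W

Model the wall as resistances in series:
R_carbon steel = L/(kA) = 0.0029/(49.9×20.4) = 2.849×10^-6 K/W
R_mineral wool = L/(kA) = 0.07/(0.0365×20.4) = 0.09401 K/W
R_outer film = 1/(h_o·A) = 1/(25.5×20.4) = 0.001922 K/W
R_total = 0.09594 K/W
Q = ΔT / R_total = 269 / 0.09594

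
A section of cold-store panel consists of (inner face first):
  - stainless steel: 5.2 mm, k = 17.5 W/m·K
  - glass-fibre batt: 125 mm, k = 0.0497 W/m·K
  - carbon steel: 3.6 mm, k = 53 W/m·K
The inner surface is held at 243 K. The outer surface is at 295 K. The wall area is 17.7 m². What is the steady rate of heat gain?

Series thermal resistances:
R_stainless steel = L/(kA) = 0.0052/(17.5×17.7) = 1.679×10^-5 K/W
R_glass-fibre batt = L/(kA) = 0.125/(0.0497×17.7) = 0.1421 K/W
R_carbon steel = L/(kA) = 0.0036/(53×17.7) = 3.838×10^-6 K/W
R_total = 0.1421 K/W
Q = ΔT / R_total = 52 / 0.1421

Q ≈ 366 W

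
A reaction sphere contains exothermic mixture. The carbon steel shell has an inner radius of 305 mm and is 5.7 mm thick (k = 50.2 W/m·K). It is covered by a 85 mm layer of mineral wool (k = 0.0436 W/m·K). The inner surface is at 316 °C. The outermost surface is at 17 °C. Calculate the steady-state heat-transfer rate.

Radial (spherical) resistances in series:
R_carbon steel shell = (1/0.305 − 1/0.3107)/(4π×50.2) = 9.535×10^-5 K/W
R_mineral wool = (1/0.3107 − 1/0.3957)/(4π×0.0436) = 1.262 K/W
R_total = 1.262 K/W
Q = ΔT/R_total = 299/1.262

Q ≈ 237 W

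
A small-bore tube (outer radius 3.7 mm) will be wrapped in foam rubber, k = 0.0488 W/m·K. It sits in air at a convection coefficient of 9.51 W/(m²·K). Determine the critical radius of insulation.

r_cr ≈ 5.13 mm

For a cylinder r_cr = k/h = 0.0488/9.51
r_cr = 5.13 mm; since the bare radius (3.7 mm) is below r_cr, adding a thin layer of insulation will *increase* heat loss.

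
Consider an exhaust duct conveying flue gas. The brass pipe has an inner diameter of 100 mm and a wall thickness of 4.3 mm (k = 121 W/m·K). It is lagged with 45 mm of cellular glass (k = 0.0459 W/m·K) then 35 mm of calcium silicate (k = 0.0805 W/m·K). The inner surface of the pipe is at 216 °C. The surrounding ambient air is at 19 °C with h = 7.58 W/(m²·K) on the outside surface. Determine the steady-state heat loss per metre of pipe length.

q′ ≈ 69.2 W/m

Treating each annulus and film as a series resistance:
R_brass pipe wall = ln(54.3/50)/(2π×121×1) = 1.085×10^-4 K/W
R_cellular glass = ln(99.3/54.3)/(2π×0.0459×1) = 2.093 K/W
R_calcium silicate = ln(134.3/99.3)/(2π×0.0805×1) = 0.5969 K/W
R_outer film = 1/(h_o·2πr_oL) = 1/(7.58×2π×0.1343×1) = 0.1563 K/W
R_total = 2.846 K/W
Q = ΔT/R_total = 197/2.846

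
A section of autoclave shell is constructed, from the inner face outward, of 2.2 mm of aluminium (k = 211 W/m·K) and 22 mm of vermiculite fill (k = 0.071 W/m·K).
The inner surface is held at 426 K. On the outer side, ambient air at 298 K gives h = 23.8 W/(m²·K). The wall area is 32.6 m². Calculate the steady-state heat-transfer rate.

Q ≈ 11900 W

Thermal resistances in series:
R_aluminium = L/(kA) = 0.0022/(211×32.6) = 3.198×10^-7 K/W
R_vermiculite fill = L/(kA) = 0.022/(0.071×32.6) = 0.009505 K/W
R_outer film = 1/(h_o·A) = 1/(23.8×32.6) = 0.001289 K/W
R_total = 0.01079 K/W
Q = ΔT / R_total = 128 / 0.01079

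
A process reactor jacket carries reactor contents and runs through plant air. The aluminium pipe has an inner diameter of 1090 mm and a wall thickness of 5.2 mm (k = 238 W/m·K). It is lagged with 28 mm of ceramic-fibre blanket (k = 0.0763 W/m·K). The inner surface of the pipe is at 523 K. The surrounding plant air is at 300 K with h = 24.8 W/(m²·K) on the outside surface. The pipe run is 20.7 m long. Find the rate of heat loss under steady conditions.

Q ≈ 40300 W

Per-layer cylindrical resistances, series-summed:
R_aluminium pipe wall = ln(550.2/545)/(2π×238×20.7) = 3.068×10^-7 K/W
R_ceramic-fibre blanket = ln(578.2/550.2)/(2π×0.0763×20.7) = 0.005002 K/W
R_outer film = 1/(h_o·2πr_oL) = 1/(24.8×2π×0.5782×20.7) = 5.362×10^-4 K/W
R_total = 0.005538 K/W
Q = ΔT/R_total = 223/0.005538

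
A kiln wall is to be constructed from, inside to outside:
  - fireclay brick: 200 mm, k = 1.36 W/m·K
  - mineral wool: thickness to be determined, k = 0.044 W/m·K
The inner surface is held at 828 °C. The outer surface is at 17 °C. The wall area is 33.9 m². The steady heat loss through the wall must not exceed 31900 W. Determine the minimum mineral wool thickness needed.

L ≈ 31.5 mm

Model the wall as resistances in series:
R_fireclay brick = L/(kA) = 0.2/(1.36×33.9) = 0.004338 K/W
Sum of the known resistances R_other = 0.004338 K/W
Required total resistance R_tot = ΔT/Q_allow = 811/31900 = 0.02542 K/W
R_mineral wool = R_tot − R_other = 0.02109 K/W
L = R·k·A = 0.02109×0.044×33.9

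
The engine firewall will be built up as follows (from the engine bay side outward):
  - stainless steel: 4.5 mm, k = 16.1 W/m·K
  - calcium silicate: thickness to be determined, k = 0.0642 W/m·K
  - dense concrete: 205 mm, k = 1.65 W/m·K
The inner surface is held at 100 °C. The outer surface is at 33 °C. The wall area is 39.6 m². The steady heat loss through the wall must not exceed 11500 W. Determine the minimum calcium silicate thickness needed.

Model the wall as resistances in series:
R_stainless steel = L/(kA) = 0.0045/(16.1×39.6) = 7.058×10^-6 K/W
R_dense concrete = L/(kA) = 0.205/(1.65×39.6) = 0.003137 K/W
Sum of the known resistances R_other = 0.003144 K/W
Required total resistance R_tot = ΔT/Q_allow = 67/11500 = 0.005826 K/W
R_calcium silicate = R_tot − R_other = 0.002682 K/W
L = R·k·A = 0.002682×0.0642×39.6

L ≈ 6.82 mm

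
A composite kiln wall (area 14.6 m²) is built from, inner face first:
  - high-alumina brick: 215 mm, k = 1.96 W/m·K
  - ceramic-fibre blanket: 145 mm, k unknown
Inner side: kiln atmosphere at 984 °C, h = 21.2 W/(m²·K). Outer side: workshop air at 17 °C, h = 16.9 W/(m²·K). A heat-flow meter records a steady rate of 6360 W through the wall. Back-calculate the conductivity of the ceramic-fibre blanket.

Using the resistance-network approach (series):
R_inner film = 1/(h_i·A) = 1/(21.2×14.6) = 0.003231 K/W
R_high-alumina brick = L/(kA) = 0.215/(1.96×14.6) = 0.007513 K/W
R_outer film = 1/(h_o·A) = 1/(16.9×14.6) = 0.004053 K/W
Sum of known resistances R_other = 0.0148 K/W
Total R = ΔT/Q = 967/6360 = 0.152 K/W
R_ceramic-fibre blanket = R_total − R_other = 0.1372 K/W
k = L/(R·A) = 0.145/(0.1372×14.6)

k ≈ 0.0724 W/(m·K)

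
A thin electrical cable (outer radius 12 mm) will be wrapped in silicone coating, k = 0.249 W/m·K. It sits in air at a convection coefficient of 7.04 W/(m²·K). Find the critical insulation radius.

r_cr ≈ 35.4 mm

For a cylinder r_cr = k/h = 0.249/7.04
r_cr = 35.4 mm; since the bare radius (12 mm) is below r_cr, adding a thin layer of insulation will *increase* heat loss.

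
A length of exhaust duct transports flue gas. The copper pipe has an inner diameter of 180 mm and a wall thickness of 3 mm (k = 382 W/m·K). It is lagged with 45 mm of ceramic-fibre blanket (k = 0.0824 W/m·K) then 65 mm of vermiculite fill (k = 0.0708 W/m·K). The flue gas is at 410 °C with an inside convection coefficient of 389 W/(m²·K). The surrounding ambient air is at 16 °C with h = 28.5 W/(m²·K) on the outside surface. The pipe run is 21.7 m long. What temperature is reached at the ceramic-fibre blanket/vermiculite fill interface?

For a radial system each layer contributes R = ln(r_out/r_in)/(2πkL); films add R = 1/(hA).
R_inner film = 1/(h_i·2πr₁L) = 1/(389×2π×0.09×21.7) = 2.095×10^-4 K/W
R_copper pipe wall = ln(93/90)/(2π×382×21.7) = 6.296×10^-7 K/W
R_ceramic-fibre blanket = ln(138/93)/(2π×0.0824×21.7) = 0.03513 K/W
R_vermiculite fill = ln(203/138)/(2π×0.0708×21.7) = 0.03998 K/W
R_outer film = 1/(h_o·2πr_oL) = 1/(28.5×2π×0.203×21.7) = 0.001268 K/W
R_total = 0.07659 K/W
Q = ΔT/R_total = 394/0.07659
Q = 5140 W
T_interface = T_inner − Q·ΣR(inner→interface) = 410 − 5140×0.03534

T ≈ 228 °C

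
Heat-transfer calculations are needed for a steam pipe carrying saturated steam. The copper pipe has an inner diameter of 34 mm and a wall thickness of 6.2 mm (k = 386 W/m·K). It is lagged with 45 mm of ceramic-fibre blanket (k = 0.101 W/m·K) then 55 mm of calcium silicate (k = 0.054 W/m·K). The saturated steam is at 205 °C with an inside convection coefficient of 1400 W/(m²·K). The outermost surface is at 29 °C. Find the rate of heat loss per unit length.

q′ ≈ 51 W/m

For a radial system each layer contributes R = ln(r_out/r_in)/(2πkL); films add R = 1/(hA).
R_inner film = 1/(h_i·2πr₁L) = 1/(1400×2π×0.017×1) = 0.006687 K/W
R_copper pipe wall = ln(23.2/17)/(2π×386×1) = 1.282×10^-4 K/W
R_ceramic-fibre blanket = ln(68.2/23.2)/(2π×0.101×1) = 1.699 K/W
R_calcium silicate = ln(123.2/68.2)/(2π×0.054×1) = 1.743 K/W
R_total = 3.449 K/W
Q = ΔT/R_total = 176/3.449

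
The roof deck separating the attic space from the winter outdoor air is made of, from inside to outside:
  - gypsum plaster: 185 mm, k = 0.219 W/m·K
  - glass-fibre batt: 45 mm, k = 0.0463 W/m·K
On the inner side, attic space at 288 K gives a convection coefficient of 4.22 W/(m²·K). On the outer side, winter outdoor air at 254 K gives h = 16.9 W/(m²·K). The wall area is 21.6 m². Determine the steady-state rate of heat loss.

Q ≈ 348 W

Thermal resistances in series:
R_inner film = 1/(h_i·A) = 1/(4.22×21.6) = 0.01097 K/W
R_gypsum plaster = L/(kA) = 0.185/(0.219×21.6) = 0.03911 K/W
R_glass-fibre batt = L/(kA) = 0.045/(0.0463×21.6) = 0.045 K/W
R_outer film = 1/(h_o·A) = 1/(16.9×21.6) = 0.002739 K/W
R_total = 0.09782 K/W
Q = ΔT / R_total = 34 / 0.09782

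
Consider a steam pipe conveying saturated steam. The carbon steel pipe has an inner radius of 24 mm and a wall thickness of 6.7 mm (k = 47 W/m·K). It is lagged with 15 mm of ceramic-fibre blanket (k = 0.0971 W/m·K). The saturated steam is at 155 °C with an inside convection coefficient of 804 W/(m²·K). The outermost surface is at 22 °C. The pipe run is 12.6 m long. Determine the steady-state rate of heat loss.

Q ≈ 2530 W

Cylindrical conduction, so R = ln(r₂/r₁)/(2πkL) per layer, in series:
R_inner film = 1/(h_i·2πr₁L) = 1/(804×2π×0.024×12.6) = 6.546×10^-4 K/W
R_carbon steel pipe wall = ln(30.7/24)/(2π×47×12.6) = 6.617×10^-5 K/W
R_ceramic-fibre blanket = ln(45.7/30.7)/(2π×0.0971×12.6) = 0.05175 K/W
R_total = 0.05247 K/W
Q = ΔT/R_total = 133/0.05247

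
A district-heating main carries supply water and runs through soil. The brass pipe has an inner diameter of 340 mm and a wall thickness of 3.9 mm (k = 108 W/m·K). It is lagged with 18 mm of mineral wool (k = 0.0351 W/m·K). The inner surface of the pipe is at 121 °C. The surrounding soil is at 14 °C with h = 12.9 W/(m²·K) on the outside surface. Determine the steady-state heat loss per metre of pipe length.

Cylindrical conduction, so R = ln(r₂/r₁)/(2πkL) per layer, in series:
R_brass pipe wall = ln(173.9/170)/(2π×108×1) = 3.343×10^-5 K/W
R_mineral wool = ln(191.9/173.9)/(2π×0.0351×1) = 0.4466 K/W
R_outer film = 1/(h_o·2πr_oL) = 1/(12.9×2π×0.1919×1) = 0.06429 K/W
R_total = 0.5109 K/W
Q = ΔT/R_total = 107/0.5109

q′ ≈ 209 W/m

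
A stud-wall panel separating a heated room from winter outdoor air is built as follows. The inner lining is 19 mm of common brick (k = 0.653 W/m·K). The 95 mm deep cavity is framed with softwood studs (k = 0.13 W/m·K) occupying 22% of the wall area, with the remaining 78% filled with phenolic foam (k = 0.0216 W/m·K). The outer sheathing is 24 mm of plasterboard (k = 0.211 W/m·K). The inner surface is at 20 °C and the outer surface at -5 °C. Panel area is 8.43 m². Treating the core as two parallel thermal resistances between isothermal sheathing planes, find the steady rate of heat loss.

Sheathing layers in series; stud and cavity paths in parallel between them.
R_inner = 0.019/(0.653×8.43) = 0.003452 K/W
R_stud  = 0.095/(0.13×0.22×8.43) = 0.394 K/W
R_cav   = 0.095/(0.0216×0.78×8.43) = 0.6689 K/W
1/R_core = 1/R_stud + 1/R_cav → R_core = 0.248 K/W
R_outer = 0.024/(0.211×8.43) = 0.01349 K/W
R_total = 0.2649 K/W
Q = ΔT/R_total = 25/0.2649

Q ≈ 94.4 W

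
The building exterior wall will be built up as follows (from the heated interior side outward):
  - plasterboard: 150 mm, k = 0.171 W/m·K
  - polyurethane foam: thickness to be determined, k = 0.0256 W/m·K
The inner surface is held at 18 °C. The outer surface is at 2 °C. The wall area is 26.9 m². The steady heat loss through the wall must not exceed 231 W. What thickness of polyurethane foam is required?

Treating each layer as a thermal resistance in series:
R_plasterboard = L/(kA) = 0.15/(0.171×26.9) = 0.03261 K/W
Sum of the known resistances R_other = 0.03261 K/W
Required total resistance R_tot = ΔT/Q_allow = 16/231 = 0.06926 K/W
R_polyurethane foam = R_tot − R_other = 0.03665 K/W
L = R·k·A = 0.03665×0.0256×26.9

L ≈ 25.2 mm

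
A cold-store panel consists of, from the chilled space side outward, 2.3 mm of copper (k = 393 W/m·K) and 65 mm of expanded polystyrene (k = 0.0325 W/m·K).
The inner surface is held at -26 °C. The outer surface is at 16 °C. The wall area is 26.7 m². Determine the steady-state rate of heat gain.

Q ≈ 561 W

Using the resistance-network approach (series):
R_copper = L/(kA) = 0.0023/(393×26.7) = 2.192×10^-7 K/W
R_expanded polystyrene = L/(kA) = 0.065/(0.0325×26.7) = 0.07491 K/W
R_total = 0.07491 K/W
Q = ΔT / R_total = 42 / 0.07491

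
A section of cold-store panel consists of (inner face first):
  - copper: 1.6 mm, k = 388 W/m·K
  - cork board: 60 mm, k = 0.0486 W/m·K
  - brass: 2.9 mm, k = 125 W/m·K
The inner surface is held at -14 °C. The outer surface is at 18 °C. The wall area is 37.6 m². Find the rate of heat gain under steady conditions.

Q ≈ 975 W

Series thermal resistances:
R_copper = L/(kA) = 0.0016/(388×37.6) = 1.097×10^-7 K/W
R_cork board = L/(kA) = 0.06/(0.0486×37.6) = 0.03283 K/W
R_brass = L/(kA) = 0.0029/(125×37.6) = 6.17×10^-7 K/W
R_total = 0.03283 K/W
Q = ΔT / R_total = 32 / 0.03283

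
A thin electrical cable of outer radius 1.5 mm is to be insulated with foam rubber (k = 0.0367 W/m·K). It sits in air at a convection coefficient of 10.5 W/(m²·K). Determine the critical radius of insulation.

For a cylinder r_cr = k/h = 0.0367/10.5
r_cr = 3.5 mm; since the bare radius (1.5 mm) is below r_cr, adding a thin layer of insulation will *increase* heat loss.

r_cr ≈ 3.5 mm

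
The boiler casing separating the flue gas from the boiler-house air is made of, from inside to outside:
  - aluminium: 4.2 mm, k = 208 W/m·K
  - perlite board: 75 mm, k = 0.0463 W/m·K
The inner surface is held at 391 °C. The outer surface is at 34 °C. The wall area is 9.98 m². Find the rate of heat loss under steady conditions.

Q ≈ 2200 W

Series thermal resistances:
R_aluminium = L/(kA) = 0.0042/(208×9.98) = 2.023×10^-6 K/W
R_perlite board = L/(kA) = 0.075/(0.0463×9.98) = 0.1623 K/W
R_total = 0.1623 K/W
Q = ΔT / R_total = 357 / 0.1623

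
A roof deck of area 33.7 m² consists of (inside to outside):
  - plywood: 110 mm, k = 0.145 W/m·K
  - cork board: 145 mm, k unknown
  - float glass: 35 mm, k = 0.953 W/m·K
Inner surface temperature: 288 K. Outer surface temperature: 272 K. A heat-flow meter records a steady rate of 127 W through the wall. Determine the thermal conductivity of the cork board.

Using the resistance-network approach (series):
R_plywood = L/(kA) = 0.11/(0.145×33.7) = 0.02251 K/W
R_float glass = L/(kA) = 0.035/(0.953×33.7) = 0.00109 K/W
Sum of known resistances R_other = 0.0236 K/W
Total R = ΔT/Q = 16/127 = 0.126 K/W
R_cork board = R_total − R_other = 0.1024 K/W
k = L/(R·A) = 0.145/(0.1024×33.7)

k ≈ 0.042 W/(m·K)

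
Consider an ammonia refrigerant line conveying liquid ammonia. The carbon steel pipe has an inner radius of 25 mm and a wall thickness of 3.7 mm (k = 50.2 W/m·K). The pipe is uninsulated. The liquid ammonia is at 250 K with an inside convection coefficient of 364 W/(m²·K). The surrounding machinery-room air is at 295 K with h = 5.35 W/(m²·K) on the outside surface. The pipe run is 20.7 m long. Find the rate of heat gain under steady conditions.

Q ≈ 883 W

Radial resistances (cylindrical: R_cond = ln(r_o/r_i)/(2πkL), R_conv = 1/(h·2πrL)):
R_inner film = 1/(h_i·2πr₁L) = 1/(364×2π×0.025×20.7) = 8.449×10^-4 K/W
R_carbon steel pipe wall = ln(28.7/25)/(2π×50.2×20.7) = 2.114×10^-5 K/W
R_outer film = 1/(h_o·2πr_oL) = 1/(5.35×2π×0.0287×20.7) = 0.05007 K/W
R_total = 0.05094 K/W
Q = ΔT/R_total = 45/0.05094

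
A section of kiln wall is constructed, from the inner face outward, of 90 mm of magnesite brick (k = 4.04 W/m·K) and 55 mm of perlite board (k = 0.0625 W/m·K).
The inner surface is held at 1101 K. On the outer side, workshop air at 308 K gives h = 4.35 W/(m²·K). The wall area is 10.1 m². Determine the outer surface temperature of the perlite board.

Model the wall as resistances in series:
R_magnesite brick = L/(kA) = 0.09/(4.04×10.1) = 0.002206 K/W
R_perlite board = L/(kA) = 0.055/(0.0625×10.1) = 0.08713 K/W
R_outer film = 1/(h_o·A) = 1/(4.35×10.1) = 0.02276 K/W
R_total = 0.1121 K/W;  Q = ΔT/R_total = 793/0.1121 = 7074 W
T_interface = T_inner − Q·ΣR(inner→interface) = 1101 − 7070×0.08933

T ≈ 469 K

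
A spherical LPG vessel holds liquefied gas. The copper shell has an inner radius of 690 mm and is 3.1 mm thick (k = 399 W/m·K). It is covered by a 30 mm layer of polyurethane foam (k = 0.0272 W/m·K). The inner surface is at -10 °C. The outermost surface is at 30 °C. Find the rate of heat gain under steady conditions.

Q ≈ 228 W

Radial (spherical) resistances in series:
R_copper shell = (1/0.69 − 1/0.6931)/(4π×399) = 1.293×10^-6 K/W
R_polyurethane foam = (1/0.6931 − 1/0.7231)/(4π×0.0272) = 0.1751 K/W
R_total = 0.1751 K/W
Q = ΔT/R_total = 40/0.1751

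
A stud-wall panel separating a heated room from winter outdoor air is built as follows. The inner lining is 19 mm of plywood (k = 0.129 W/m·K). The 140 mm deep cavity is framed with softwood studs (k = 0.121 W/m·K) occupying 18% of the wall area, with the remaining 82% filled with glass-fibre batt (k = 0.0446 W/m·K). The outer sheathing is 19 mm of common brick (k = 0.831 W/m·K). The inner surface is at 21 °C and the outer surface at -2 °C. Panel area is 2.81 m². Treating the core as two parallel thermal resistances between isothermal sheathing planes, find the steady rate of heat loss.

Sheathing layers in series; stud and cavity paths in parallel between them.
R_inner = 0.019/(0.129×2.81) = 0.05242 K/W
R_stud  = 0.14/(0.121×0.18×2.81) = 2.288 K/W
R_cav   = 0.14/(0.0446×0.82×2.81) = 1.362 K/W
1/R_core = 1/R_stud + 1/R_cav → R_core = 0.8538 K/W
R_outer = 0.019/(0.831×2.81) = 0.008137 K/W
R_total = 0.9144 K/W
Q = ΔT/R_total = 23/0.9144

Q ≈ 25.2 W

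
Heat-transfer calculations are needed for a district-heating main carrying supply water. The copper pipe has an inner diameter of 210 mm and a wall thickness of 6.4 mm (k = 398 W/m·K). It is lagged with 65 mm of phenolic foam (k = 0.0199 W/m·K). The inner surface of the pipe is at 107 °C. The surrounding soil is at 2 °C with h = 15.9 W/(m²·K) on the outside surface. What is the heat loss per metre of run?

Radial resistances (cylindrical: R_cond = ln(r_o/r_i)/(2πkL), R_conv = 1/(h·2πrL)):
R_copper pipe wall = ln(111.4/105)/(2π×398×1) = 2.366×10^-5 K/W
R_phenolic foam = ln(176.4/111.4)/(2π×0.0199×1) = 3.676 K/W
R_outer film = 1/(h_o·2πr_oL) = 1/(15.9×2π×0.1764×1) = 0.05674 K/W
R_total = 3.733 K/W
Q = ΔT/R_total = 105/3.733

q′ ≈ 28.1 W/m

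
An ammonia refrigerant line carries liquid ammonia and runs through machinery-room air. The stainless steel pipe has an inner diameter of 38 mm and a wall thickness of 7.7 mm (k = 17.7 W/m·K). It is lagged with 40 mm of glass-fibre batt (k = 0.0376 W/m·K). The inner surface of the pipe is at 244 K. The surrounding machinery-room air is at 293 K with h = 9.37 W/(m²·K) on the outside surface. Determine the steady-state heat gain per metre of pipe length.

For a radial system each layer contributes R = ln(r_out/r_in)/(2πkL); films add R = 1/(hA).
R_stainless steel pipe wall = ln(26.7/19)/(2π×17.7×1) = 0.003059 K/W
R_glass-fibre batt = ln(66.7/26.7)/(2π×0.0376×1) = 3.875 K/W
R_outer film = 1/(h_o·2πr_oL) = 1/(9.37×2π×0.0667×1) = 0.2547 K/W
R_total = 4.133 K/W
Q = ΔT/R_total = 49/4.133

q′ ≈ 11.9 W/m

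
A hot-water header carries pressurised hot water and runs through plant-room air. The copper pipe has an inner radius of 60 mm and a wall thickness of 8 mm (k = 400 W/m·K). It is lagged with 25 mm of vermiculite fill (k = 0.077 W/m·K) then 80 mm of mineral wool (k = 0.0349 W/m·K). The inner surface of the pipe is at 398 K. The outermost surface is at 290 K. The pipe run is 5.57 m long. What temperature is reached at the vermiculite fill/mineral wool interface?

T ≈ 378 K

Treating each annulus and film as a series resistance:
R_copper pipe wall = ln(68/60)/(2π×400×5.57) = 8.941×10^-6 K/W
R_vermiculite fill = ln(93/68)/(2π×0.077×5.57) = 0.1162 K/W
R_mineral wool = ln(173/93)/(2π×0.0349×5.57) = 0.5082 K/W
R_total = 0.6244 K/W
Q = ΔT/R_total = 108/0.6244
Q = 173 W
T_interface = T_inner − Q·ΣR(inner→interface) = 398 − 173×0.1162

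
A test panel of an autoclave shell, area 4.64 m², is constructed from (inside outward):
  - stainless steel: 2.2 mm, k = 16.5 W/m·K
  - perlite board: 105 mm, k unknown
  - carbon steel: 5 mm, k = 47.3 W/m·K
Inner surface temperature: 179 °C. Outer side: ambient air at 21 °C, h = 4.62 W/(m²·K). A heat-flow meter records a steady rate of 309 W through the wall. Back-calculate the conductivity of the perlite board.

k ≈ 0.0487 W/(m·K)

Treating each layer as a thermal resistance in series:
R_stainless steel = L/(kA) = 0.0022/(16.5×4.64) = 2.874×10^-5 K/W
R_carbon steel = L/(kA) = 0.005/(47.3×4.64) = 2.278×10^-5 K/W
R_outer film = 1/(h_o·A) = 1/(4.62×4.64) = 0.04665 K/W
Sum of known resistances R_other = 0.0467 K/W
Total R = ΔT/Q = 158/309 = 0.5113 K/W
R_perlite board = R_total − R_other = 0.4646 K/W
k = L/(R·A) = 0.105/(0.4646×4.64)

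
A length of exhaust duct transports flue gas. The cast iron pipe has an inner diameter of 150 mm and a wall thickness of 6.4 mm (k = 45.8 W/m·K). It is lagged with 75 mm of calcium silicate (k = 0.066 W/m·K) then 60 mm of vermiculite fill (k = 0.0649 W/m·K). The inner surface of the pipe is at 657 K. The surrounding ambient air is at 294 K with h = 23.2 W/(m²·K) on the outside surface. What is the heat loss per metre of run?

q′ ≈ 151 W/m

Radial resistances (cylindrical: R_cond = ln(r_o/r_i)/(2πkL), R_conv = 1/(h·2πrL)):
R_cast iron pipe wall = ln(81.4/75)/(2π×45.8×1) = 2.846×10^-4 K/W
R_calcium silicate = ln(156.4/81.4)/(2π×0.066×1) = 1.575 K/W
R_vermiculite fill = ln(216.4/156.4)/(2π×0.0649×1) = 0.7963 K/W
R_outer film = 1/(h_o·2πr_oL) = 1/(23.2×2π×0.2164×1) = 0.0317 K/W
R_total = 2.403 K/W
Q = ΔT/R_total = 363/2.403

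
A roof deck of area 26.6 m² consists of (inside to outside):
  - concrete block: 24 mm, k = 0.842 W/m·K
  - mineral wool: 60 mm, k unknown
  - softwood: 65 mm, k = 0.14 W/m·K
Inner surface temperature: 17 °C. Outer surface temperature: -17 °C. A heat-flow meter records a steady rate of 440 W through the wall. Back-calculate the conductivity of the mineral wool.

k ≈ 0.0384 W/(m·K)

Thermal resistances in series:
R_concrete block = L/(kA) = 0.024/(0.842×26.6) = 0.001072 K/W
R_softwood = L/(kA) = 0.065/(0.14×26.6) = 0.01745 K/W
Sum of known resistances R_other = 0.01853 K/W
Total R = ΔT/Q = 34/440 = 0.07727 K/W
R_mineral wool = R_total − R_other = 0.05875 K/W
k = L/(R·A) = 0.06/(0.05875×26.6)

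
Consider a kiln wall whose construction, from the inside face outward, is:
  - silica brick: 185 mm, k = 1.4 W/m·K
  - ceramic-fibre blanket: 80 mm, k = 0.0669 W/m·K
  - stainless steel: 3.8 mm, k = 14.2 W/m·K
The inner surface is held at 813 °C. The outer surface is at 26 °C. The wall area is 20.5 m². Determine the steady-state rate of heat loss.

Q ≈ 12100 W

Series thermal resistances:
R_silica brick = L/(kA) = 0.185/(1.4×20.5) = 0.006446 K/W
R_ceramic-fibre blanket = L/(kA) = 0.08/(0.0669×20.5) = 0.05833 K/W
R_stainless steel = L/(kA) = 0.0038/(14.2×20.5) = 1.305×10^-5 K/W
R_total = 0.06479 K/W
Q = ΔT / R_total = 787 / 0.06479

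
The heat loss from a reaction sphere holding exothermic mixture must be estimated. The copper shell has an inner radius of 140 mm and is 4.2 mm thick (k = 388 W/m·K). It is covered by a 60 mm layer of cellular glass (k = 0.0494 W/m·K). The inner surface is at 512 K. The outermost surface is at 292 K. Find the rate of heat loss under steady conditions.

Spherical conduction: R = (1/r_in − 1/r_out)/(4πk) per layer; series-sum.
R_copper shell = (1/0.14 − 1/0.1442)/(4π×388) = 4.267×10^-5 K/W
R_cellular glass = (1/0.1442 − 1/0.2042)/(4π×0.0494) = 3.282 K/W
R_total = 3.282 K/W
Q = ΔT/R_total = 220/3.282

Q ≈ 67 W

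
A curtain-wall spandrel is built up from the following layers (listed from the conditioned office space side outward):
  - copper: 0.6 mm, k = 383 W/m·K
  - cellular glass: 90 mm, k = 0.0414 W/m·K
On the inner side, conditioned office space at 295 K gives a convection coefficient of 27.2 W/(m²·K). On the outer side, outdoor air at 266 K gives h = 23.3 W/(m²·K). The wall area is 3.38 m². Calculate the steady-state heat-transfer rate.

Using the resistance-network approach (series):
R_inner film = 1/(h_i·A) = 1/(27.2×3.38) = 0.01088 K/W
R_copper = L/(kA) = 0.0006/(383×3.38) = 4.635×10^-7 K/W
R_cellular glass = L/(kA) = 0.09/(0.0414×3.38) = 0.6432 K/W
R_outer film = 1/(h_o·A) = 1/(23.3×3.38) = 0.0127 K/W
R_total = 0.6667 K/W
Q = ΔT / R_total = 29 / 0.6667

Q ≈ 43.5 W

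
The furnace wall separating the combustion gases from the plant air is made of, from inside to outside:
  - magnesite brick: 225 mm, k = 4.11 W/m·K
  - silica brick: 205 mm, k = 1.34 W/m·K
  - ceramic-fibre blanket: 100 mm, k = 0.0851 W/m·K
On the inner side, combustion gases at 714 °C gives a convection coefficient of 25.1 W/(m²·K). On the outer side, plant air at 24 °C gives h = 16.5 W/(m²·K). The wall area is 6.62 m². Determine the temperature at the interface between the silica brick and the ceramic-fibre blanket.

T ≈ 599 °C

Using the resistance-network approach (series):
R_inner film = 1/(h_i·A) = 1/(25.1×6.62) = 0.006018 K/W
R_magnesite brick = L/(kA) = 0.225/(4.11×6.62) = 0.00827 K/W
R_silica brick = L/(kA) = 0.205/(1.34×6.62) = 0.02311 K/W
R_ceramic-fibre blanket = L/(kA) = 0.1/(0.0851×6.62) = 0.1775 K/W
R_outer film = 1/(h_o·A) = 1/(16.5×6.62) = 0.009155 K/W
R_total = 0.2241 K/W;  Q = ΔT/R_total = 690/0.2241 = 3080 W
T_interface = T_inner − Q·ΣR(inner→interface) = 714 − 3080×0.0374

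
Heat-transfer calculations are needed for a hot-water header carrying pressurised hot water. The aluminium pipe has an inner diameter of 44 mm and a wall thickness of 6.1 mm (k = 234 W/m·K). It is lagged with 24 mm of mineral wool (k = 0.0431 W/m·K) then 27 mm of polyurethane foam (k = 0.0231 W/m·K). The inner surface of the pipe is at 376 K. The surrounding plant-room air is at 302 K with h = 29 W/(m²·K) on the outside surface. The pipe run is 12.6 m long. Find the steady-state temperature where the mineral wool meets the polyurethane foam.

T ≈ 344 K

Per-layer cylindrical resistances, series-summed:
R_aluminium pipe wall = ln(28.1/22)/(2π×234×12.6) = 1.321×10^-5 K/W
R_mineral wool = ln(52.1/28.1)/(2π×0.0431×12.6) = 0.1809 K/W
R_polyurethane foam = ln(79.1/52.1)/(2π×0.0231×12.6) = 0.2283 K/W
R_outer film = 1/(h_o·2πr_oL) = 1/(29×2π×0.0791×12.6) = 0.005506 K/W
R_total = 0.4148 K/W
Q = ΔT/R_total = 74/0.4148
Q = 178 W
T_interface = T_inner − Q·ΣR(inner→interface) = 376 − 178×0.181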